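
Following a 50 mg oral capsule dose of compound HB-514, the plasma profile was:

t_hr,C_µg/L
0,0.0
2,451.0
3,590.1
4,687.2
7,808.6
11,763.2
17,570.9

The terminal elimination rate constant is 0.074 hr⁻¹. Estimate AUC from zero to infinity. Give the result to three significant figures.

Trapezoidal AUC_0→17:
  [0→2]: (0.0+451.0)/2 × 2 = 451.0
  [2→3]: (451.0+590.1)/2 × 1 = 520.55
  [3→4]: (590.1+687.2)/2 × 1 = 638.65
  [4→7]: (687.2+808.6)/2 × 3 = 2243.7
  [7→11]: (808.6+763.2)/2 × 4 = 3143.6
  [11→17]: (763.2+570.9)/2 × 6 = 4002.3
  Sum = 10999.8 µg/L·hr
Extrapolated tail: C_last / k_e = 570.9 / 0.074 = 7714.865
AUC_0→∞ = 10999.8 + 7714.865 = 18714.665 µg/L·hr

AUC = 18700 µg/L·hr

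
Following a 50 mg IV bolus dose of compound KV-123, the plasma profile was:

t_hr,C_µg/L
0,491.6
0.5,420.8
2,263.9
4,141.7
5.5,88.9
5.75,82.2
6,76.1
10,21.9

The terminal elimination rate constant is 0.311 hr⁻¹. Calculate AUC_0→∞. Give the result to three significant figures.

Trapezoidal AUC_0→10:
  [0→0.5]: (491.6+420.8)/2 × 0.5 = 228.1
  [0.5→2]: (420.8+263.9)/2 × 1.5 = 513.525
  [2→4]: (263.9+141.7)/2 × 2 = 405.6
  [4→5.5]: (141.7+88.9)/2 × 1.5 = 172.95
  [5.5→5.75]: (88.9+82.2)/2 × 0.25 = 21.3875
  [5.75→6]: (82.2+76.1)/2 × 0.25 = 19.7875
  [6→10]: (76.1+21.9)/2 × 4 = 196.0
  Sum = 1557.35 µg/L·hr
Extrapolated tail: C_last / k_e = 21.9 / 0.311 = 70.418
AUC_0→∞ = 1557.35 + 70.418 = 1627.768 µg/L·hr

AUC = 1630 µg/L·hr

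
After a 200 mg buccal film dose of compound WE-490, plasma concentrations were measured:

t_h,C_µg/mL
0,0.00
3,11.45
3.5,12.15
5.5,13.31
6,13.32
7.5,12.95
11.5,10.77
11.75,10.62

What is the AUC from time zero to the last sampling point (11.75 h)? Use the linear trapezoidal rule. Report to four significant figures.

AUC = 125.0 µg/mL·h

Trapezoidal AUC_0→11.75:
  [0→3]: (0.00+11.45)/2 × 3 = 17.175
  [3→3.5]: (11.45+12.15)/2 × 0.5 = 5.9
  [3.5→5.5]: (12.15+13.31)/2 × 2 = 25.46
  [5.5→6]: (13.31+13.32)/2 × 0.5 = 6.6575
  [6→7.5]: (13.32+12.95)/2 × 1.5 = 19.7025
  [7.5→11.5]: (12.95+10.77)/2 × 4 = 47.44
  [11.5→11.75]: (10.77+10.62)/2 × 0.25 = 2.67375
  Sum = 125.00875 µg/mL·h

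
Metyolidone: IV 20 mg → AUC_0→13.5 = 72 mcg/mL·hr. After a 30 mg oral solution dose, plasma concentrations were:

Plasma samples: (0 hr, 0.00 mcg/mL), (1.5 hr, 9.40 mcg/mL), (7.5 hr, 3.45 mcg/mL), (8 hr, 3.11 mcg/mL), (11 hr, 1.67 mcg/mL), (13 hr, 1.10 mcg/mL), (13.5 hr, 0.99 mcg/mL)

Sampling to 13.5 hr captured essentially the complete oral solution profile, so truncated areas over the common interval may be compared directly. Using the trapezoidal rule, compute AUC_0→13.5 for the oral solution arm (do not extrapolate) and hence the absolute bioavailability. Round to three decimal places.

Trapezoidal AUC_0→13.5 (oral solution):
  [0→1.5]: (0.00+9.40)/2 × 1.5 = 7.05
  [1.5→7.5]: (9.40+3.45)/2 × 6 = 38.55
  [7.5→8]: (3.45+3.11)/2 × 0.5 = 1.64
  [8→11]: (3.11+1.67)/2 × 3 = 7.17
  [11→13]: (1.67+1.10)/2 × 2 = 2.77
  [13→13.5]: (1.10+0.99)/2 × 0.5 = 0.5225
  Sum = 57.7025 mcg/mL·hr
F = (AUC_ev/D_ev)/(AUC_iv/D_iv) = (57.7025/30)/(72/20) = 1.92342/3.6 = 0.5343

F = 0.534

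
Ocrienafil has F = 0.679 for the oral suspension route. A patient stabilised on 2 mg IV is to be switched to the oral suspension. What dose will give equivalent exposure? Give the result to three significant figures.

D_oral = 2.95 mg

For equal systemic exposure: F × D_ev = D_iv
D_ev = D_iv / F = 2 / 0.679 = 2.94551 mg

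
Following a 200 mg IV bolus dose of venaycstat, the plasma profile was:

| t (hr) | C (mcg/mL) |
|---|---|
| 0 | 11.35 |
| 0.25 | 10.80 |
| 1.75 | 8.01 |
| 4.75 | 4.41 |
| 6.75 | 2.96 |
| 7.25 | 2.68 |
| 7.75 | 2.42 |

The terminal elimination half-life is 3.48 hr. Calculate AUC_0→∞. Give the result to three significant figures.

Trapezoidal AUC_0→7.75:
  [0→0.25]: (11.35+10.80)/2 × 0.25 = 2.76875
  [0.25→1.75]: (10.80+8.01)/2 × 1.5 = 14.1075
  [1.75→4.75]: (8.01+4.41)/2 × 3 = 18.63
  [4.75→6.75]: (4.41+2.96)/2 × 2 = 7.37
  [6.75→7.25]: (2.96+2.68)/2 × 0.5 = 1.41
  [7.25→7.75]: (2.68+2.42)/2 × 0.5 = 1.275
  Sum = 45.56125 mcg/mL·hr
k_e = ln2 / t½ = 0.693147 / 3.48 = 0.1992 hr^-1
Extrapolated tail: C_last / k_e = 2.42 / 0.1992 = 12.149
AUC_0→∞ = 45.56125 + 12.149 = 57.71025 mcg/mL·hr

AUC = 57.7 mcg/mL·hr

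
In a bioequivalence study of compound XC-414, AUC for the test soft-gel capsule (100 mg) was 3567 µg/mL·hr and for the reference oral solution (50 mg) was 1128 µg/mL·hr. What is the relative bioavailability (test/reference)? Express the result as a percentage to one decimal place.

F_rel = (AUC_test/D_test) / (AUC_ref/D_ref)
      = (3567/100) / (1128/50)
      = 35.67 / 22.56 = 1.5811 = 158.11%

F_rel = 158.1%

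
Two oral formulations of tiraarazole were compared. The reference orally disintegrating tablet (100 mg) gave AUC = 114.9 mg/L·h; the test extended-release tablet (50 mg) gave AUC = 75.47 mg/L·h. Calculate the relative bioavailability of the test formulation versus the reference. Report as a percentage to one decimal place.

F_rel = (AUC_test/D_test) / (AUC_ref/D_ref)
      = (75.47/50) / (114.9/100)
      = 1.5094 / 1.149 = 1.3137 = 131.37%

F_rel = 131.4%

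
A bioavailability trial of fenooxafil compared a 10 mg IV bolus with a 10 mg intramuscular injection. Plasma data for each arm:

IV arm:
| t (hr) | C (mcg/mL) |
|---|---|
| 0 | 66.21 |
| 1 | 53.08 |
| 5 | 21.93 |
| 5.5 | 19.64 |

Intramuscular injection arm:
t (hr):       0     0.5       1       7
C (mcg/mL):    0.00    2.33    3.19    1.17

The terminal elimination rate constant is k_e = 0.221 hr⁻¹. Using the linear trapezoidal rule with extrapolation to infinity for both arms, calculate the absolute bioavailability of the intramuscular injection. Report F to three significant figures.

Trapezoidal AUC_0→5.5 (IV):
  [0→1]: (66.21+53.08)/2 × 1 = 59.645
  [1→5]: (53.08+21.93)/2 × 4 = 150.02
  [5→5.5]: (21.93+19.64)/2 × 0.5 = 10.3925
  Sum = 220.0575 mcg/mL·hr
IV tail: 19.64/0.221 = 88.869; AUC_iv,0→∞ = 220.0575 + 88.869 = 308.9265 mcg/mL·hr
Trapezoidal AUC_0→7 (intramuscular injection):
  [0→0.5]: (0.00+2.33)/2 × 0.5 = 0.5825
  [0.5→1]: (2.33+3.19)/2 × 0.5 = 1.38
  [1→7]: (3.19+1.17)/2 × 6 = 13.08
  Sum = 15.0425 mcg/mL·hr
intramuscular injection tail: 1.17/0.221 = 5.294; AUC_ev,0→∞ = 15.0425 + 5.294 = 20.3365 mcg/mL·hr
F = (AUC_ev/D_ev)/(AUC_iv/D_iv) = (20.3365/10)/(308.9265/10) = 2.03365/30.89265 = 0.0658

F = 0.0658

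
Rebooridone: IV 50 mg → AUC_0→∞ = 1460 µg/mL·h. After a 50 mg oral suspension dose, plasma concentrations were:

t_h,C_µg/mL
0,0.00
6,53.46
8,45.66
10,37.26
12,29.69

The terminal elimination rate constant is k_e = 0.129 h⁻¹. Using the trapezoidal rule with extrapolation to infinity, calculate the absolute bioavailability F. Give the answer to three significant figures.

F = 0.438

Trapezoidal AUC_0→12 (oral suspension):
  [0→6]: (0.00+53.46)/2 × 6 = 160.38
  [6→8]: (53.46+45.66)/2 × 2 = 99.12
  [8→10]: (45.66+37.26)/2 × 2 = 82.92
  [10→12]: (37.26+29.69)/2 × 2 = 66.95
  Sum = 409.37 µg/mL·h
Tail: C_last/k_e = 29.69/0.129 = 230.155
AUC_0→∞ (oral suspension) = 409.37 + 230.155 = 639.525 µg/mL·h
F = (AUC_ev/D_ev)/(AUC_iv/D_iv) = (639.525/50)/(1460/50) = 12.7905/29.2 = 0.4380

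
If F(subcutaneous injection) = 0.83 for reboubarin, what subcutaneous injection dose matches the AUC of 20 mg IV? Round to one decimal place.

D_subcutaneous = 24.1 mg

For equal systemic exposure: F × D_ev = D_iv
D_ev = D_iv / F = 20 / 0.83 = 24.0964 mg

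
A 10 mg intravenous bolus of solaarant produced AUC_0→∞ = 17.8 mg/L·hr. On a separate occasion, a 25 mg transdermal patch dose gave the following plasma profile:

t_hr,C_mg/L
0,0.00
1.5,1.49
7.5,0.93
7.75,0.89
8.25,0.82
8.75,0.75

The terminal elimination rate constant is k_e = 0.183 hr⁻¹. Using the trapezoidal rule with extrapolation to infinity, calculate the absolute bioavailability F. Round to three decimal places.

Trapezoidal AUC_0→8.75 (transdermal patch):
  [0→1.5]: (0.00+1.49)/2 × 1.5 = 1.1175
  [1.5→7.5]: (1.49+0.93)/2 × 6 = 7.26
  [7.5→7.75]: (0.93+0.89)/2 × 0.25 = 0.2275
  [7.75→8.25]: (0.89+0.82)/2 × 0.5 = 0.4275
  [8.25→8.75]: (0.82+0.75)/2 × 0.5 = 0.3925
  Sum = 9.425 mg/L·hr
Tail: C_last/k_e = 0.75/0.183 = 4.098
AUC_0→∞ (transdermal patch) = 9.425 + 4.098 = 13.523 mg/L·hr
F = (AUC_ev/D_ev)/(AUC_iv/D_iv) = (13.523/25)/(17.8/10) = 0.54092/1.78 = 0.3039

F = 0.304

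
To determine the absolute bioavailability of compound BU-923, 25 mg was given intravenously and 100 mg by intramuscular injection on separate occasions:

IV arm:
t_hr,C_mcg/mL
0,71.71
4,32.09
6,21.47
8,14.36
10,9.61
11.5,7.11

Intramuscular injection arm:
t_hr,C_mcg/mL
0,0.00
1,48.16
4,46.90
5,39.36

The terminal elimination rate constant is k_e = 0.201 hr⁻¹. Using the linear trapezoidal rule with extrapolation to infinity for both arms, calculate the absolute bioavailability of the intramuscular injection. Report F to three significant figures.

F = 0.275

Trapezoidal AUC_0→11.5 (IV):
  [0→4]: (71.71+32.09)/2 × 4 = 207.6
  [4→6]: (32.09+21.47)/2 × 2 = 53.56
  [6→8]: (21.47+14.36)/2 × 2 = 35.83
  [8→10]: (14.36+9.61)/2 × 2 = 23.97
  [10→11.5]: (9.61+7.11)/2 × 1.5 = 12.54
  Sum = 333.5 mcg/mL·hr
IV tail: 7.11/0.201 = 35.373; AUC_iv,0→∞ = 333.5 + 35.373 = 368.873 mcg/mL·hr
Trapezoidal AUC_0→5 (intramuscular injection):
  [0→1]: (0.00+48.16)/2 × 1 = 24.08
  [1→4]: (48.16+46.90)/2 × 3 = 142.59
  [4→5]: (46.90+39.36)/2 × 1 = 43.13
  Sum = 209.8 mcg/mL·hr
intramuscular injection tail: 39.36/0.201 = 195.821; AUC_ev,0→∞ = 209.8 + 195.821 = 405.621 mcg/mL·hr
F = (AUC_ev/D_ev)/(AUC_iv/D_iv) = (405.621/100)/(368.873/25) = 4.05621/14.75492 = 0.2749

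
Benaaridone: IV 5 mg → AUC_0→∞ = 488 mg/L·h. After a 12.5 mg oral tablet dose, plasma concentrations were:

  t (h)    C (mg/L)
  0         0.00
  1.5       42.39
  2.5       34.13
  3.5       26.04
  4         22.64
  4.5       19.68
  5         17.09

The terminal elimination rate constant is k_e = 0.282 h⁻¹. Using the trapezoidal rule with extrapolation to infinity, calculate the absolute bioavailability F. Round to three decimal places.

F = 0.158

Trapezoidal AUC_0→5 (oral tablet):
  [0→1.5]: (0.00+42.39)/2 × 1.5 = 31.7925
  [1.5→2.5]: (42.39+34.13)/2 × 1 = 38.26
  [2.5→3.5]: (34.13+26.04)/2 × 1 = 30.085
  [3.5→4]: (26.04+22.64)/2 × 0.5 = 12.17
  [4→4.5]: (22.64+19.68)/2 × 0.5 = 10.58
  [4.5→5]: (19.68+17.09)/2 × 0.5 = 9.1925
  Sum = 132.08 mg/L·h
Tail: C_last/k_e = 17.09/0.282 = 60.603
AUC_0→∞ (oral tablet) = 132.08 + 60.603 = 192.683 mg/L·h
F = (AUC_ev/D_ev)/(AUC_iv/D_iv) = (192.683/12.5)/(488/5) = 15.41464/97.6 = 0.1579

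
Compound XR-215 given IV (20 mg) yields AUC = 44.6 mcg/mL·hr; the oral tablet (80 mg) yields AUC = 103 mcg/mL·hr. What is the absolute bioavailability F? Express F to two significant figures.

F = (AUC_ev / D_ev) / (AUC_iv / D_iv)
  = (103/80) / (44.6/20)
  = 1.2875 / 2.23 = 0.5774

F = 0.58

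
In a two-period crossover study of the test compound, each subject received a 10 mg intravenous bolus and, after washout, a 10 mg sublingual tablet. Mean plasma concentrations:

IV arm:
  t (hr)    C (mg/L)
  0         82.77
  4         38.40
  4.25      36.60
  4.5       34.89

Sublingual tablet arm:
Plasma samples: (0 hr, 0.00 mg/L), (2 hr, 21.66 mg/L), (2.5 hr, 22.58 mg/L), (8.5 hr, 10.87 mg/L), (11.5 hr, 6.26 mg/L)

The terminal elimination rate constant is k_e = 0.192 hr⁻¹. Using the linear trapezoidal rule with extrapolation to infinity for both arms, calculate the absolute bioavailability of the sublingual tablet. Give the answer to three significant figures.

F = 0.433

Trapezoidal AUC_0→4.5 (IV):
  [0→4]: (82.77+38.40)/2 × 4 = 242.34
  [4→4.25]: (38.40+36.60)/2 × 0.25 = 9.375
  [4.25→4.5]: (36.60+34.89)/2 × 0.25 = 8.93625
  Sum = 260.65125 mg/L·hr
IV tail: 34.89/0.192 = 181.719; AUC_iv,0→∞ = 260.65125 + 181.719 = 442.37025 mg/L·hr
Trapezoidal AUC_0→11.5 (sublingual tablet):
  [0→2]: (0.00+21.66)/2 × 2 = 21.66
  [2→2.5]: (21.66+22.58)/2 × 0.5 = 11.06
  [2.5→8.5]: (22.58+10.87)/2 × 6 = 100.35
  [8.5→11.5]: (10.87+6.26)/2 × 3 = 25.695
  Sum = 158.765 mg/L·hr
sublingual tablet tail: 6.26/0.192 = 32.604; AUC_ev,0→∞ = 158.765 + 32.604 = 191.369 mg/L·hr
F = (AUC_ev/D_ev)/(AUC_iv/D_iv) = (191.369/10)/(442.37025/10) = 19.1369/44.237025 = 0.4326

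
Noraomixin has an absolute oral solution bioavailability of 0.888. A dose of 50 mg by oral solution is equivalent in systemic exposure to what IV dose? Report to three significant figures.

D_iv = 44.4 mg

Systemic exposure from an extravascular dose = F × D_ev, so the equivalent IV dose is F × D_ev.
D_iv = F × D_ev = 0.888 × 50 = 44.4 mg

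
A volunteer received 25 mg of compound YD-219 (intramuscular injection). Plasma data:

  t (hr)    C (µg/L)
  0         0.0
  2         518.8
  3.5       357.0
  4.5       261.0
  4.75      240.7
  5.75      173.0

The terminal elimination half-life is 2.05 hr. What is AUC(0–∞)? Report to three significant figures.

Trapezoidal AUC_0→5.75:
  [0→2]: (0.0+518.8)/2 × 2 = 518.8
  [2→3.5]: (518.8+357.0)/2 × 1.5 = 656.85
  [3.5→4.5]: (357.0+261.0)/2 × 1 = 309.0
  [4.5→4.75]: (261.0+240.7)/2 × 0.25 = 62.7125
  [4.75→5.75]: (240.7+173.0)/2 × 1 = 206.85
  Sum = 1754.2125 µg/L·hr
k_e = ln2 / t½ = 0.693147 / 2.05 = 0.3381 hr^-1
Extrapolated tail: C_last / k_e = 173.0 / 0.3381 = 511.683
AUC_0→∞ = 1754.2125 + 511.683 = 2265.8955 µg/L·hr

AUC = 2270 µg/L·hr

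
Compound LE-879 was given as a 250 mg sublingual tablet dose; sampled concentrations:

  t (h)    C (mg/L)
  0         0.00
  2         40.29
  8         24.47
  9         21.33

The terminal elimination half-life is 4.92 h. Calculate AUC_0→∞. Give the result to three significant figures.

AUC = 409 mg/L·h

Trapezoidal AUC_0→9:
  [0→2]: (0.00+40.29)/2 × 2 = 40.29
  [2→8]: (40.29+24.47)/2 × 6 = 194.28
  [8→9]: (24.47+21.33)/2 × 1 = 22.9
  Sum = 257.47 mg/L·h
k_e = ln2 / t½ = 0.693147 / 4.92 = 0.1409 h^-1
Extrapolated tail: C_last / k_e = 21.33 / 0.1409 = 151.384
AUC_0→∞ = 257.47 + 151.384 = 408.854 mg/L·h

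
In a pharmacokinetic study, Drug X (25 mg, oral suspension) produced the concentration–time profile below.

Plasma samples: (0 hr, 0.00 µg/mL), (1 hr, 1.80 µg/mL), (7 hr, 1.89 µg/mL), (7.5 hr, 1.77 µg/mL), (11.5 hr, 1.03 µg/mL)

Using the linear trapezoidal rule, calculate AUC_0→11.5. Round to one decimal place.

AUC = 18.5 µg/mL·hr

Trapezoidal AUC_0→11.5:
  [0→1]: (0.00+1.80)/2 × 1 = 0.9
  [1→7]: (1.80+1.89)/2 × 6 = 11.07
  [7→7.5]: (1.89+1.77)/2 × 0.5 = 0.915
  [7.5→11.5]: (1.77+1.03)/2 × 4 = 5.6
  Sum = 18.485 µg/mL·hr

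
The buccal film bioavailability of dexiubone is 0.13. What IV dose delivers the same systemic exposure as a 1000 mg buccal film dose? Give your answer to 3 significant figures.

Systemic exposure from an extravascular dose = F × D_ev, so the equivalent IV dose is F × D_ev.
D_iv = F × D_ev = 0.13 × 1000 = 130 mg

D_iv = 130 mg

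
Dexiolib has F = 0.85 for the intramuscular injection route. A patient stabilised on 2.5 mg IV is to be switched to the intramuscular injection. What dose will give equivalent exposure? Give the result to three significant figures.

For equal systemic exposure: F × D_ev = D_iv
D_ev = D_iv / F = 2.5 / 0.85 = 2.94118 mg

D_intramuscular = 2.94 mg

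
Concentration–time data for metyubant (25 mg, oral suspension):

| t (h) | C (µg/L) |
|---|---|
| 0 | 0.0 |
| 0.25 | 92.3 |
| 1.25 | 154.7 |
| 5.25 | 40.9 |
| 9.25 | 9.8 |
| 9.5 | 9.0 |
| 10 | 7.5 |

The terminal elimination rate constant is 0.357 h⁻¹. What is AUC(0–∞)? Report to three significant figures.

Trapezoidal AUC_0→10:
  [0→0.25]: (0.0+92.3)/2 × 0.25 = 11.5375
  [0.25→1.25]: (92.3+154.7)/2 × 1 = 123.5
  [1.25→5.25]: (154.7+40.9)/2 × 4 = 391.2
  [5.25→9.25]: (40.9+9.8)/2 × 4 = 101.4
  [9.25→9.5]: (9.8+9.0)/2 × 0.25 = 2.35
  [9.5→10]: (9.0+7.5)/2 × 0.5 = 4.125
  Sum = 634.1125 µg/L·h
Extrapolated tail: C_last / k_e = 7.5 / 0.357 = 21.008
AUC_0→∞ = 634.1125 + 21.008 = 655.1205 µg/L·h

AUC = 655 µg/L·h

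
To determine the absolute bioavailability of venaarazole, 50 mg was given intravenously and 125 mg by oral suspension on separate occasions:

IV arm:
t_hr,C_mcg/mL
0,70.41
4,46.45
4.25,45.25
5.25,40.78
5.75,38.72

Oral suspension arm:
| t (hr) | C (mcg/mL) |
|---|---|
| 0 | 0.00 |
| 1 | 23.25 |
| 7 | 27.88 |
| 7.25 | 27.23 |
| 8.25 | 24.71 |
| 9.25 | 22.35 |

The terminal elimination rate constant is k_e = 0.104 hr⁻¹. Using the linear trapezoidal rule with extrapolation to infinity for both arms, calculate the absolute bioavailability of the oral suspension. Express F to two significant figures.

F = 0.26

Trapezoidal AUC_0→5.75 (IV):
  [0→4]: (70.41+46.45)/2 × 4 = 233.72
  [4→4.25]: (46.45+45.25)/2 × 0.25 = 11.4625
  [4.25→5.25]: (45.25+40.78)/2 × 1 = 43.015
  [5.25→5.75]: (40.78+38.72)/2 × 0.5 = 19.875
  Sum = 308.0725 mcg/mL·hr
IV tail: 38.72/0.104 = 372.308; AUC_iv,0→∞ = 308.0725 + 372.308 = 680.3805 mcg/mL·hr
Trapezoidal AUC_0→9.25 (oral suspension):
  [0→1]: (0.00+23.25)/2 × 1 = 11.625
  [1→7]: (23.25+27.88)/2 × 6 = 153.39
  [7→7.25]: (27.88+27.23)/2 × 0.25 = 6.88875
  [7.25→8.25]: (27.23+24.71)/2 × 1 = 25.97
  [8.25→9.25]: (24.71+22.35)/2 × 1 = 23.53
  Sum = 221.40375 mcg/mL·hr
oral suspension tail: 22.35/0.104 = 214.904; AUC_ev,0→∞ = 221.40375 + 214.904 = 436.30775 mcg/mL·hr
F = (AUC_ev/D_ev)/(AUC_iv/D_iv) = (436.30775/125)/(680.3805/50) = 3.490462/13.60761 = 0.2565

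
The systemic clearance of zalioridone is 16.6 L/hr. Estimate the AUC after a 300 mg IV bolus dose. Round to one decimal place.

AUC = 18.1 mg/L·hr

AUC_0→∞ = Dose_iv / CL
        = 300 / 16.6 = 18.0723 mg/L·hr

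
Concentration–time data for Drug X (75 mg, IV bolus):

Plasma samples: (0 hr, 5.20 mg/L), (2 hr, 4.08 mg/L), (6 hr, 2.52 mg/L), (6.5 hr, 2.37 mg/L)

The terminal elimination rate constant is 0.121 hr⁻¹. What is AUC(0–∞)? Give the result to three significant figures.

AUC = 43.3 mg/L·hr

Trapezoidal AUC_0→6.5:
  [0→2]: (5.20+4.08)/2 × 2 = 9.28
  [2→6]: (4.08+2.52)/2 × 4 = 13.2
  [6→6.5]: (2.52+2.37)/2 × 0.5 = 1.2225
  Sum = 23.7025 mg/L·hr
Extrapolated tail: C_last / k_e = 2.37 / 0.121 = 19.587
AUC_0→∞ = 23.7025 + 19.587 = 43.2895 mg/L·hr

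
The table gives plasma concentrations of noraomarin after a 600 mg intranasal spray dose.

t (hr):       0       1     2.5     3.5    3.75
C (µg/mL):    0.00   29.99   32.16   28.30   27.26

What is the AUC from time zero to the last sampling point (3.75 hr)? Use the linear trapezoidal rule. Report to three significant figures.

AUC = 98.8 µg/mL·hr

Trapezoidal AUC_0→3.75:
  [0→1]: (0.00+29.99)/2 × 1 = 14.995
  [1→2.5]: (29.99+32.16)/2 × 1.5 = 46.6125
  [2.5→3.5]: (32.16+28.30)/2 × 1 = 30.23
  [3.5→3.75]: (28.30+27.26)/2 × 0.25 = 6.945
  Sum = 98.7825 µg/mL·hr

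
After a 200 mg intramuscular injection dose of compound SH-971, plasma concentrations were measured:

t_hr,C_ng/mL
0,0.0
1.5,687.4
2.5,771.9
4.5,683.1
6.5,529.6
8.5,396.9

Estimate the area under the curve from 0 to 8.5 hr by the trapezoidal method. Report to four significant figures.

AUC = 4839 ng/mL·hr

Trapezoidal AUC_0→8.5:
  [0→1.5]: (0.0+687.4)/2 × 1.5 = 515.55
  [1.5→2.5]: (687.4+771.9)/2 × 1 = 729.65
  [2.5→4.5]: (771.9+683.1)/2 × 2 = 1455.0
  [4.5→6.5]: (683.1+529.6)/2 × 2 = 1212.7
  [6.5→8.5]: (529.6+396.9)/2 × 2 = 926.5
  Sum = 4839.4 ng/mL·hr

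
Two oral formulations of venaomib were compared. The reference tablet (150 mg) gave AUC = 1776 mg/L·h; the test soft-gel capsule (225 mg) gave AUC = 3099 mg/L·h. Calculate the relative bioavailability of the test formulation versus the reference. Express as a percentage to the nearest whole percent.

F_rel = (AUC_test/D_test) / (AUC_ref/D_ref)
      = (3099/225) / (1776/150)
      = 13.7733 / 11.84 = 1.1633 = 116.33%

F_rel = 116%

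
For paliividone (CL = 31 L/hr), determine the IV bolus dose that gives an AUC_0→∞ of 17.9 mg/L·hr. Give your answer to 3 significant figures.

Dose_iv = CL × AUC_0→∞
     = 31 × 17.9 = 554.9 mg

Dose = 555 mg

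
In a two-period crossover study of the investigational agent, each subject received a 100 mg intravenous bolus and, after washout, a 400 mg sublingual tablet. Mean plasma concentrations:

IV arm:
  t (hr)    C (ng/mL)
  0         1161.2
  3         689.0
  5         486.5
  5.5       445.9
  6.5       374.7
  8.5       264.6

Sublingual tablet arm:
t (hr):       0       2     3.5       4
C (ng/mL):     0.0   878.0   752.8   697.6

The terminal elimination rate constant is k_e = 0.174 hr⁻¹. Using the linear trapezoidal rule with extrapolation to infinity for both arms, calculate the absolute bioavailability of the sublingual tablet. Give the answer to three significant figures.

F = 0.240

Trapezoidal AUC_0→8.5 (IV):
  [0→3]: (1161.2+689.0)/2 × 3 = 2775.3
  [3→5]: (689.0+486.5)/2 × 2 = 1175.5
  [5→5.5]: (486.5+445.9)/2 × 0.5 = 233.1
  [5.5→6.5]: (445.9+374.7)/2 × 1 = 410.3
  [6.5→8.5]: (374.7+264.6)/2 × 2 = 639.3
  Sum = 5233.5 ng/mL·hr
IV tail: 264.6/0.174 = 1520.690; AUC_iv,0→∞ = 5233.5 + 1520.690 = 6754.19 ng/mL·hr
Trapezoidal AUC_0→4 (sublingual tablet):
  [0→2]: (0.0+878.0)/2 × 2 = 878.0
  [2→3.5]: (878.0+752.8)/2 × 1.5 = 1223.1
  [3.5→4]: (752.8+697.6)/2 × 0.5 = 362.6
  Sum = 2463.7 ng/mL·hr
sublingual tablet tail: 697.6/0.174 = 4009.195; AUC_ev,0→∞ = 2463.7 + 4009.195 = 6472.895 ng/mL·hr
F = (AUC_ev/D_ev)/(AUC_iv/D_iv) = (6472.895/400)/(6754.19/100) = 16.1822/67.5419 = 0.2396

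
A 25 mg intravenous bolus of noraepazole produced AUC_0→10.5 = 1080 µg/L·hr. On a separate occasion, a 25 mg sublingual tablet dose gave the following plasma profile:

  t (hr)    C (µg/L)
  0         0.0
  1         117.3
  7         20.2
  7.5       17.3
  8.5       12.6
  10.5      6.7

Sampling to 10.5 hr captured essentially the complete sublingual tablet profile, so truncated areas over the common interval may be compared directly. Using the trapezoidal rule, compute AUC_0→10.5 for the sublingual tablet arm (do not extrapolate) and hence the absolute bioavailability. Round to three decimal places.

F = 0.477

Trapezoidal AUC_0→10.5 (sublingual tablet):
  [0→1]: (0.0+117.3)/2 × 1 = 58.65
  [1→7]: (117.3+20.2)/2 × 6 = 412.5
  [7→7.5]: (20.2+17.3)/2 × 0.5 = 9.375
  [7.5→8.5]: (17.3+12.6)/2 × 1 = 14.95
  [8.5→10.5]: (12.6+6.7)/2 × 2 = 19.3
  Sum = 514.775 µg/L·hr
F = (AUC_ev/D_ev)/(AUC_iv/D_iv) = (514.775/25)/(1080/25) = 20.591/43.2 = 0.4766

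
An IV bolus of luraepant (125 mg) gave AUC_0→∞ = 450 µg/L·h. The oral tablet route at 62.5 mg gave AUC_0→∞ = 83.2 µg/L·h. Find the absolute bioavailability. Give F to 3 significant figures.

F = (AUC_ev / D_ev) / (AUC_iv / D_iv)
  = (83.2/62.5) / (450/125)
  = 1.3312 / 3.6 = 0.3698

F = 0.370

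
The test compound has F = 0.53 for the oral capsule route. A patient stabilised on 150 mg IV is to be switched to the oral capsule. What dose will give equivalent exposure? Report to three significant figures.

D_oral = 283 mg

For equal systemic exposure: F × D_ev = D_iv
D_ev = D_iv / F = 150 / 0.53 = 283.019 mg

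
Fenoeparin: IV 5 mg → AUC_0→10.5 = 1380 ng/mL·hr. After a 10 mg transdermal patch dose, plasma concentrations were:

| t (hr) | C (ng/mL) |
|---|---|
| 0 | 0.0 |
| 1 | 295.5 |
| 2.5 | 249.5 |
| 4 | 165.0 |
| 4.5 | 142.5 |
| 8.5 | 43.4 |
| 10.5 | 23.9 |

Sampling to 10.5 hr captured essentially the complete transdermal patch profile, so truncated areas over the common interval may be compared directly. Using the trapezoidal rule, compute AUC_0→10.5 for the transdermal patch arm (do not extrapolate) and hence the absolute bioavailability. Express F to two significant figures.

Trapezoidal AUC_0→10.5 (transdermal patch):
  [0→1]: (0.0+295.5)/2 × 1 = 147.75
  [1→2.5]: (295.5+249.5)/2 × 1.5 = 408.75
  [2.5→4]: (249.5+165.0)/2 × 1.5 = 310.875
  [4→4.5]: (165.0+142.5)/2 × 0.5 = 76.875
  [4.5→8.5]: (142.5+43.4)/2 × 4 = 371.8
  [8.5→10.5]: (43.4+23.9)/2 × 2 = 67.3
  Sum = 1383.35 ng/mL·hr
F = (AUC_ev/D_ev)/(AUC_iv/D_iv) = (1383.35/10)/(1380/5) = 138.335/276 = 0.5012

F = 0.50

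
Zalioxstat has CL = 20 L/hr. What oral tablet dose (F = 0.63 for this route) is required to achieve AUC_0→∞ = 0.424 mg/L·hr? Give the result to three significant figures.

Dose = CL × AUC_0→∞ / F
     = 20 × 0.424 / 0.63 = 13.4603 mg

Dose = 13.5 mg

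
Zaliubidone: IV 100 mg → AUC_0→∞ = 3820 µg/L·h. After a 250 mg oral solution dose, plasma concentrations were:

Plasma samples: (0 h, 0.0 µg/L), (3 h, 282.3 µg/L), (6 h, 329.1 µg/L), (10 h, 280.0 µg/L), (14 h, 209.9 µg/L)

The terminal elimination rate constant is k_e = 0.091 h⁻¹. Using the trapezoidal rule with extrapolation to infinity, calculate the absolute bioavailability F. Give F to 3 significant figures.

F = 0.612

Trapezoidal AUC_0→14 (oral solution):
  [0→3]: (0.0+282.3)/2 × 3 = 423.45
  [3→6]: (282.3+329.1)/2 × 3 = 917.1
  [6→10]: (329.1+280.0)/2 × 4 = 1218.2
  [10→14]: (280.0+209.9)/2 × 4 = 979.8
  Sum = 3538.55 µg/L·h
Tail: C_last/k_e = 209.9/0.091 = 2306.593
AUC_0→∞ (oral solution) = 3538.55 + 2306.593 = 5845.143 µg/L·h
F = (AUC_ev/D_ev)/(AUC_iv/D_iv) = (5845.143/250)/(3820/100) = 23.380572/38.2 = 0.6121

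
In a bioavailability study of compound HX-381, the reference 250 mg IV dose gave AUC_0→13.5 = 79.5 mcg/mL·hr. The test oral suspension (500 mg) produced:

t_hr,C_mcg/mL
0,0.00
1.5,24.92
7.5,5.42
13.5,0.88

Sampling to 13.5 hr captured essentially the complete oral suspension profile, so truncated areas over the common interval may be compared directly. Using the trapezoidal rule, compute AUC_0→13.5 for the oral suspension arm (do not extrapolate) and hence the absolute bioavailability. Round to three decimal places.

Trapezoidal AUC_0→13.5 (oral suspension):
  [0→1.5]: (0.00+24.92)/2 × 1.5 = 18.69
  [1.5→7.5]: (24.92+5.42)/2 × 6 = 91.02
  [7.5→13.5]: (5.42+0.88)/2 × 6 = 18.9
  Sum = 128.61 mcg/mL·hr
F = (AUC_ev/D_ev)/(AUC_iv/D_iv) = (128.61/500)/(79.5/250) = 0.25722/0.318 = 0.8089

F = 0.809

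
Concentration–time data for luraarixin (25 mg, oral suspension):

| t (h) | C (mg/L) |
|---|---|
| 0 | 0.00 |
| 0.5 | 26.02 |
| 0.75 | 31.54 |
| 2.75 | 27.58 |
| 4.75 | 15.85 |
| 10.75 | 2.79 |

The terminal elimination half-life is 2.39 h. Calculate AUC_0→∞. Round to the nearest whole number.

Trapezoidal AUC_0→10.75:
  [0→0.5]: (0.00+26.02)/2 × 0.5 = 6.505
  [0.5→0.75]: (26.02+31.54)/2 × 0.25 = 7.195
  [0.75→2.75]: (31.54+27.58)/2 × 2 = 59.12
  [2.75→4.75]: (27.58+15.85)/2 × 2 = 43.43
  [4.75→10.75]: (15.85+2.79)/2 × 6 = 55.92
  Sum = 172.17 mg/L·h
k_e = ln2 / t½ = 0.693147 / 2.39 = 0.2900 h^-1
Extrapolated tail: C_last / k_e = 2.79 / 0.29 = 9.621
AUC_0→∞ = 172.17 + 9.621 = 181.791 mg/L·h

AUC = 182 mg/L·h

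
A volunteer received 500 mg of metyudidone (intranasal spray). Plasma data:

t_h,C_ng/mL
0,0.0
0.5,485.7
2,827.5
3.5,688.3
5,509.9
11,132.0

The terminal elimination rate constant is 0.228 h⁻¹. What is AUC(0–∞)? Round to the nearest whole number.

AUC = 5646 ng/mL·h

Trapezoidal AUC_0→11:
  [0→0.5]: (0.0+485.7)/2 × 0.5 = 121.425
  [0.5→2]: (485.7+827.5)/2 × 1.5 = 984.9
  [2→3.5]: (827.5+688.3)/2 × 1.5 = 1136.85
  [3.5→5]: (688.3+509.9)/2 × 1.5 = 898.65
  [5→11]: (509.9+132.0)/2 × 6 = 1925.7
  Sum = 5067.525 ng/mL·h
Extrapolated tail: C_last / k_e = 132.0 / 0.228 = 578.947
AUC_0→∞ = 5067.525 + 578.947 = 5646.472 ng/mL·h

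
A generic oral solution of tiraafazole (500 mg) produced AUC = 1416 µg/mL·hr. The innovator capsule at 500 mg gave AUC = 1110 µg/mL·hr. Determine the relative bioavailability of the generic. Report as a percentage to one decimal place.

F_rel = (AUC_test/D_test) / (AUC_ref/D_ref)
      = (1416/500) / (1110/500)
      = 2.832 / 2.22 = 1.2757 = 127.57%

F_rel = 127.6%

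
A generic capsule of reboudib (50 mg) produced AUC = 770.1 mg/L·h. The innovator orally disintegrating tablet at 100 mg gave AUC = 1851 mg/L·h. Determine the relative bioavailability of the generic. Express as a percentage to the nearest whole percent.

F_rel = 83%

F_rel = (AUC_test/D_test) / (AUC_ref/D_ref)
      = (770.1/50) / (1851/100)
      = 15.402 / 18.51 = 0.8321 = 83.21%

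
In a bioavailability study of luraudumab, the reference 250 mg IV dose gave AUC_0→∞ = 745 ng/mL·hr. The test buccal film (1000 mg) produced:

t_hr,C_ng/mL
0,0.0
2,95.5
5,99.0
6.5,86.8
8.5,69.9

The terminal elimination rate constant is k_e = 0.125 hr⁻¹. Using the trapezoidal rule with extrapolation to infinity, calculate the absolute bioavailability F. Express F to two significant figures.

Trapezoidal AUC_0→8.5 (buccal film):
  [0→2]: (0.0+95.5)/2 × 2 = 95.5
  [2→5]: (95.5+99.0)/2 × 3 = 291.75
  [5→6.5]: (99.0+86.8)/2 × 1.5 = 139.35
  [6.5→8.5]: (86.8+69.9)/2 × 2 = 156.7
  Sum = 683.3 ng/mL·hr
Tail: C_last/k_e = 69.9/0.125 = 559.200
AUC_0→∞ (buccal film) = 683.3 + 559.200 = 1242.5 ng/mL·hr
F = (AUC_ev/D_ev)/(AUC_iv/D_iv) = (1242.5/1000)/(745/250) = 1.2425/2.98 = 0.4169

F = 0.42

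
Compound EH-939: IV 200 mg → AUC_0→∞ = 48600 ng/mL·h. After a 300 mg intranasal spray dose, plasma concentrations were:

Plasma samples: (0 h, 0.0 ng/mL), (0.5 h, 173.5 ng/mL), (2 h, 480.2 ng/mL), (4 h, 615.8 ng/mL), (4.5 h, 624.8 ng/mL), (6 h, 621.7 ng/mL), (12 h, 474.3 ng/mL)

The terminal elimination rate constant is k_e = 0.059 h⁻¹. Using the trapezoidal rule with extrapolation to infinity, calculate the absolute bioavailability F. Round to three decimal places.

F = 0.195

Trapezoidal AUC_0→12 (intranasal spray):
  [0→0.5]: (0.0+173.5)/2 × 0.5 = 43.375
  [0.5→2]: (173.5+480.2)/2 × 1.5 = 490.275
  [2→4]: (480.2+615.8)/2 × 2 = 1096.0
  [4→4.5]: (615.8+624.8)/2 × 0.5 = 310.15
  [4.5→6]: (624.8+621.7)/2 × 1.5 = 934.875
  [6→12]: (621.7+474.3)/2 × 6 = 3288.0
  Sum = 6162.675 ng/mL·h
Tail: C_last/k_e = 474.3/0.059 = 8038.983
AUC_0→∞ (intranasal spray) = 6162.675 + 8038.983 = 14201.658 ng/mL·h
F = (AUC_ev/D_ev)/(AUC_iv/D_iv) = (14201.658/300)/(48600/200) = 47.33886/243 = 0.1948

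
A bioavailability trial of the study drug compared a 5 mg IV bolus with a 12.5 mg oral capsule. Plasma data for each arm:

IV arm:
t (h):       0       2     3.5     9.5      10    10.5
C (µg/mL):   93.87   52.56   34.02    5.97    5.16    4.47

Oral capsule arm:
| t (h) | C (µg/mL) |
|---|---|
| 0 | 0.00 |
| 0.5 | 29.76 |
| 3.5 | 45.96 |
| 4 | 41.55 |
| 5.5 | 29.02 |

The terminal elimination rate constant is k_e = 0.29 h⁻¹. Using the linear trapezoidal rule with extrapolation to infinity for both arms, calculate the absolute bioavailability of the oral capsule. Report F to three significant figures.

Trapezoidal AUC_0→10.5 (IV):
  [0→2]: (93.87+52.56)/2 × 2 = 146.43
  [2→3.5]: (52.56+34.02)/2 × 1.5 = 64.935
  [3.5→9.5]: (34.02+5.97)/2 × 6 = 119.97
  [9.5→10]: (5.97+5.16)/2 × 0.5 = 2.7825
  [10→10.5]: (5.16+4.47)/2 × 0.5 = 2.4075
  Sum = 336.525 µg/mL·h
IV tail: 4.47/0.29 = 15.414; AUC_iv,0→∞ = 336.525 + 15.414 = 351.939 µg/mL·h
Trapezoidal AUC_0→5.5 (oral capsule):
  [0→0.5]: (0.00+29.76)/2 × 0.5 = 7.44
  [0.5→3.5]: (29.76+45.96)/2 × 3 = 113.58
  [3.5→4]: (45.96+41.55)/2 × 0.5 = 21.8775
  [4→5.5]: (41.55+29.02)/2 × 1.5 = 52.9275
  Sum = 195.825 µg/mL·h
oral capsule tail: 29.02/0.29 = 100.069; AUC_ev,0→∞ = 195.825 + 100.069 = 295.894 µg/mL·h
F = (AUC_ev/D_ev)/(AUC_iv/D_iv) = (295.894/12.5)/(351.939/5) = 23.67152/70.3878 = 0.3363

F = 0.336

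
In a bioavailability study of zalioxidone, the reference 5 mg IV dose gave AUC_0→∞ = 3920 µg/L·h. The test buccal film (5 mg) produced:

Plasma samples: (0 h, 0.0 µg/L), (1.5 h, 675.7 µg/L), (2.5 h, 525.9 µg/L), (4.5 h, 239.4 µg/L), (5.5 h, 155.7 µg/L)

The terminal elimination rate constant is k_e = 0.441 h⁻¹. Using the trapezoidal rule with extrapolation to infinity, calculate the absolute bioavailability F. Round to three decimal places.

F = 0.618

Trapezoidal AUC_0→5.5 (buccal film):
  [0→1.5]: (0.0+675.7)/2 × 1.5 = 506.775
  [1.5→2.5]: (675.7+525.9)/2 × 1 = 600.8
  [2.5→4.5]: (525.9+239.4)/2 × 2 = 765.3
  [4.5→5.5]: (239.4+155.7)/2 × 1 = 197.55
  Sum = 2070.425 µg/L·h
Tail: C_last/k_e = 155.7/0.441 = 353.061
AUC_0→∞ (buccal film) = 2070.425 + 353.061 = 2423.486 µg/L·h
F = (AUC_ev/D_ev)/(AUC_iv/D_iv) = (2423.486/5)/(3920/5) = 484.6972/784 = 0.6182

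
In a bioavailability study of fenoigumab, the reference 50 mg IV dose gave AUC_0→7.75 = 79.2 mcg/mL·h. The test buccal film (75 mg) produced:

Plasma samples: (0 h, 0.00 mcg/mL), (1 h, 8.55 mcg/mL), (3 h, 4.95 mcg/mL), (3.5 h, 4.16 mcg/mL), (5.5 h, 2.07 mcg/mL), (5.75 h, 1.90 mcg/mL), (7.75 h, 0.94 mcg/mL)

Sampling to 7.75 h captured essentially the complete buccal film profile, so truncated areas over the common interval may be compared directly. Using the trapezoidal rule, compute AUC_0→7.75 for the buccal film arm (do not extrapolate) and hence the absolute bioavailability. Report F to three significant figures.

F = 0.249

Trapezoidal AUC_0→7.75 (buccal film):
  [0→1]: (0.00+8.55)/2 × 1 = 4.275
  [1→3]: (8.55+4.95)/2 × 2 = 13.5
  [3→3.5]: (4.95+4.16)/2 × 0.5 = 2.2775
  [3.5→5.5]: (4.16+2.07)/2 × 2 = 6.23
  [5.5→5.75]: (2.07+1.90)/2 × 0.25 = 0.49625
  [5.75→7.75]: (1.90+0.94)/2 × 2 = 2.84
  Sum = 29.61875 mcg/mL·h
F = (AUC_ev/D_ev)/(AUC_iv/D_iv) = (29.61875/75)/(79.2/50) = 0.394917/1.584 = 0.2493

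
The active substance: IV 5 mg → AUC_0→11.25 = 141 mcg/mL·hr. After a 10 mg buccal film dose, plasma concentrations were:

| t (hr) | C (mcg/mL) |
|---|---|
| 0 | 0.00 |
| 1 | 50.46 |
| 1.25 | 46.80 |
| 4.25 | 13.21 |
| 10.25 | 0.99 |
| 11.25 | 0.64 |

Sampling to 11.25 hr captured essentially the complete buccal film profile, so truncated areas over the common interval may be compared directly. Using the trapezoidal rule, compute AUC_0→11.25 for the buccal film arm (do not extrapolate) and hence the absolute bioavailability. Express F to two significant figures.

Trapezoidal AUC_0→11.25 (buccal film):
  [0→1]: (0.00+50.46)/2 × 1 = 25.23
  [1→1.25]: (50.46+46.80)/2 × 0.25 = 12.1575
  [1.25→4.25]: (46.80+13.21)/2 × 3 = 90.015
  [4.25→10.25]: (13.21+0.99)/2 × 6 = 42.6
  [10.25→11.25]: (0.99+0.64)/2 × 1 = 0.815
  Sum = 170.8175 mcg/mL·hr
F = (AUC_ev/D_ev)/(AUC_iv/D_iv) = (170.8175/10)/(141/5) = 17.08175/28.2 = 0.6057

F = 0.61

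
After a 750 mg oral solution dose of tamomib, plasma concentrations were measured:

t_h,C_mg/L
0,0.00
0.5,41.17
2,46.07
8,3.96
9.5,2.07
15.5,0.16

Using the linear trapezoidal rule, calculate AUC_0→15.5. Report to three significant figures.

Trapezoidal AUC_0→15.5:
  [0→0.5]: (0.00+41.17)/2 × 0.5 = 10.2925
  [0.5→2]: (41.17+46.07)/2 × 1.5 = 65.43
  [2→8]: (46.07+3.96)/2 × 6 = 150.09
  [8→9.5]: (3.96+2.07)/2 × 1.5 = 4.5225
  [9.5→15.5]: (2.07+0.16)/2 × 6 = 6.69
  Sum = 237.025 mg/L·h

AUC = 237 mg/L·h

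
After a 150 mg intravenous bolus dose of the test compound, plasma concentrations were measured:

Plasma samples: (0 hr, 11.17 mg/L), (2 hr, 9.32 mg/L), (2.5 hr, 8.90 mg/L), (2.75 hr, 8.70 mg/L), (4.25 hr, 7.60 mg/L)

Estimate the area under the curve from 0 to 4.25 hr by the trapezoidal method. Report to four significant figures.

AUC = 39.47 mg/L·hr

Trapezoidal AUC_0→4.25:
  [0→2]: (11.17+9.32)/2 × 2 = 20.49
  [2→2.5]: (9.32+8.90)/2 × 0.5 = 4.555
  [2.5→2.75]: (8.90+8.70)/2 × 0.25 = 2.2
  [2.75→4.25]: (8.70+7.60)/2 × 1.5 = 12.225
  Sum = 39.47 mg/L·hr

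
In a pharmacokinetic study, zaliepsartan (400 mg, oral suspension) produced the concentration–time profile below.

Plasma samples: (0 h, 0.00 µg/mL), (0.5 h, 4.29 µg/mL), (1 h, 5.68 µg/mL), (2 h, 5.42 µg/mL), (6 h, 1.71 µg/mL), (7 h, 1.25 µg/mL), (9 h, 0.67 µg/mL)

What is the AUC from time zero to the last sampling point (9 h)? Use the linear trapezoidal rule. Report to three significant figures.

AUC = 26.8 µg/mL·h

Trapezoidal AUC_0→9:
  [0→0.5]: (0.00+4.29)/2 × 0.5 = 1.0725
  [0.5→1]: (4.29+5.68)/2 × 0.5 = 2.4925
  [1→2]: (5.68+5.42)/2 × 1 = 5.55
  [2→6]: (5.42+1.71)/2 × 4 = 14.26
  [6→7]: (1.71+1.25)/2 × 1 = 1.48
  [7→9]: (1.25+0.67)/2 × 2 = 1.92
  Sum = 26.775 µg/mL·h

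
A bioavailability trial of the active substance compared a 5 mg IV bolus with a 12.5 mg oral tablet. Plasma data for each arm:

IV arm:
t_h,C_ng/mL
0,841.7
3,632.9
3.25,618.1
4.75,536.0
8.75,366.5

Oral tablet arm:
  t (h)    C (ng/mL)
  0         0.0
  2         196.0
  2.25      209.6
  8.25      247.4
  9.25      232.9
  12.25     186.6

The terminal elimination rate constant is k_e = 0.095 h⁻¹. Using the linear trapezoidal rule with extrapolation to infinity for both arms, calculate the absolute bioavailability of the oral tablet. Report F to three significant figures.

Trapezoidal AUC_0→8.75 (IV):
  [0→3]: (841.7+632.9)/2 × 3 = 2211.9
  [3→3.25]: (632.9+618.1)/2 × 0.25 = 156.375
  [3.25→4.75]: (618.1+536.0)/2 × 1.5 = 865.575
  [4.75→8.75]: (536.0+366.5)/2 × 4 = 1805.0
  Sum = 5038.85 ng/mL·h
IV tail: 366.5/0.095 = 3857.895; AUC_iv,0→∞ = 5038.85 + 3857.895 = 8896.745 ng/mL·h
Trapezoidal AUC_0→12.25 (oral tablet):
  [0→2]: (0.0+196.0)/2 × 2 = 196.0
  [2→2.25]: (196.0+209.6)/2 × 0.25 = 50.7
  [2.25→8.25]: (209.6+247.4)/2 × 6 = 1371.0
  [8.25→9.25]: (247.4+232.9)/2 × 1 = 240.15
  [9.25→12.25]: (232.9+186.6)/2 × 3 = 629.25
  Sum = 2487.1 ng/mL·h
oral tablet tail: 186.6/0.095 = 1964.211; AUC_ev,0→∞ = 2487.1 + 1964.211 = 4451.311 ng/mL·h
F = (AUC_ev/D_ev)/(AUC_iv/D_iv) = (4451.311/12.5)/(8896.745/5) = 356.10488/1779.349 = 0.2001

F = 0.200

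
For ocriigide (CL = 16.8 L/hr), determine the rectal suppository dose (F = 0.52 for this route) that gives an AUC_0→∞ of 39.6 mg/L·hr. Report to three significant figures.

Dose = CL × AUC_0→∞ / F
     = 16.8 × 39.6 / 0.52 = 1279.38 mg

Dose = 1280 mg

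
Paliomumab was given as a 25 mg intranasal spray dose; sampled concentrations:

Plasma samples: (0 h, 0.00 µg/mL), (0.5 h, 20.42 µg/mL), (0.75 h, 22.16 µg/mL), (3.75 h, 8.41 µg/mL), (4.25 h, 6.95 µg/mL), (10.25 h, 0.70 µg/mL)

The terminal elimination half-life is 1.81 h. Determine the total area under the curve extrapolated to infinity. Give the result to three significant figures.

Trapezoidal AUC_0→10.25:
  [0→0.5]: (0.00+20.42)/2 × 0.5 = 5.105
  [0.5→0.75]: (20.42+22.16)/2 × 0.25 = 5.3225
  [0.75→3.75]: (22.16+8.41)/2 × 3 = 45.855
  [3.75→4.25]: (8.41+6.95)/2 × 0.5 = 3.84
  [4.25→10.25]: (6.95+0.70)/2 × 6 = 22.95
  Sum = 83.0725 µg/mL·h
k_e = ln2 / t½ = 0.693147 / 1.81 = 0.3830 h^-1
Extrapolated tail: C_last / k_e = 0.70 / 0.383 = 1.828
AUC_0→∞ = 83.0725 + 1.828 = 84.9005 µg/mL·h

AUC = 84.9 µg/mL·h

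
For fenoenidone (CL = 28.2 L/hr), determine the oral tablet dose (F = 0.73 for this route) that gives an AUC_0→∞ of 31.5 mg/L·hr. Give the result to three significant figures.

Dose = 1220 mg

Dose = CL × AUC_0→∞ / F
     = 28.2 × 31.5 / 0.73 = 1216.85 mg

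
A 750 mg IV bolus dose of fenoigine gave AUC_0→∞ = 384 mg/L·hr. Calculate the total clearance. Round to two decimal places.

CL = Dose_iv / AUC_0→∞
   = 750 / 384 = 1.953125 L/hr

CL = 1.95 L/hr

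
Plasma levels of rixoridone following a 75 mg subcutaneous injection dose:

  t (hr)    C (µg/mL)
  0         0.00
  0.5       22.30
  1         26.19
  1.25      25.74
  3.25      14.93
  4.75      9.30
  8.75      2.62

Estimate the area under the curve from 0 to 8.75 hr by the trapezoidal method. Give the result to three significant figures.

Trapezoidal AUC_0→8.75:
  [0→0.5]: (0.00+22.30)/2 × 0.5 = 5.575
  [0.5→1]: (22.30+26.19)/2 × 0.5 = 12.1225
  [1→1.25]: (26.19+25.74)/2 × 0.25 = 6.49125
  [1.25→3.25]: (25.74+14.93)/2 × 2 = 40.67
  [3.25→4.75]: (14.93+9.30)/2 × 1.5 = 18.1725
  [4.75→8.75]: (9.30+2.62)/2 × 4 = 23.84
  Sum = 106.87125 µg/mL·hr

AUC = 107 µg/mL·hr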